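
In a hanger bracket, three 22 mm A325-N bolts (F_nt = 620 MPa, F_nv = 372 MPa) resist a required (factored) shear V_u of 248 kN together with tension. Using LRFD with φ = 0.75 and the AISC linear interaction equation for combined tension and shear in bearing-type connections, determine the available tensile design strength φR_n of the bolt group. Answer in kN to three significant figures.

A_b = π·22²/4 = 380.1 mm²; f_rv = 248 × 1000 / (3 × 380.1) = 217.5 MPa.
F'_nt = 1.3 F_nt − (F_nt / φF_nv) f_rv = 1.3·620 − (620/(0.75·372))·217.5 = 322.7 MPa, capped at F_nt → F'_nt = 322.7 MPa.
R_n = F'_nt · A_b · n = 322.7 × 380.1 × 3 / 1000 = 368 kN.
Design strength φR_n = 0.75 × 368 = 276 kN.

276 kN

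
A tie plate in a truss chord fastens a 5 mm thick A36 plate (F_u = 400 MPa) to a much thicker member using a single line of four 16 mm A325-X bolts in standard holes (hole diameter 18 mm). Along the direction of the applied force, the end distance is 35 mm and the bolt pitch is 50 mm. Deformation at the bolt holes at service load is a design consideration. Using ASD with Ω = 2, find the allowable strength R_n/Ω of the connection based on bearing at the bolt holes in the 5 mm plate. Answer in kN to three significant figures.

Per bolt r_n = 1.2 l_c t F_u ≤ 2.4 d t F_u; upper limit = 2.4 × 16 × 5 × 400 / 1000 = 76.8 kN.
Edge bolt: l_c = 35 − 18/2 = 26 mm → 1.2 × 26 × 5 × 400 / 1000 = 62.4 → r_n = 62.4 kN.
Interior bolts: l_c = 50 − 18 = 32 mm → 1.2 × 32 × 5 × 400 / 1000 = 76.8 → r_n = 76.8 kN.
R_n = 1 × 62.4 + 3 × 76.8 = 292.8 kN.
Allowable strength R_n/Ω = 292.8 / 2 = 146 kN.

146 kN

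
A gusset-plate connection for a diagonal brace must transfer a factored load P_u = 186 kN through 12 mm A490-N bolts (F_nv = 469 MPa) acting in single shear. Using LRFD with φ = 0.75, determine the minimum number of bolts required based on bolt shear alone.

5 bolts

A_b = π·12²/4 = 113.1 mm².
Per-bolt design strength φR_n = 0.75 × 469 × 113.1 × 1 / 1000 = 39.78 kN.
n ≥ 186 / 39.78 = 4.675 → use 5 bolts.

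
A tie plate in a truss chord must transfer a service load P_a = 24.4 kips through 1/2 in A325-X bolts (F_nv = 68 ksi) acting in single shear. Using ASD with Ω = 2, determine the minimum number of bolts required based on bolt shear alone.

A_b = π·0.5²/4 = 0.1963 in².
Per-bolt allowable strength R_n/Ω = 68 × 0.1963 × 1 / 2 = 6.676 kips.
n ≥ 24.4 / 6.676 = 3.655 → use 4 bolts.

4 bolts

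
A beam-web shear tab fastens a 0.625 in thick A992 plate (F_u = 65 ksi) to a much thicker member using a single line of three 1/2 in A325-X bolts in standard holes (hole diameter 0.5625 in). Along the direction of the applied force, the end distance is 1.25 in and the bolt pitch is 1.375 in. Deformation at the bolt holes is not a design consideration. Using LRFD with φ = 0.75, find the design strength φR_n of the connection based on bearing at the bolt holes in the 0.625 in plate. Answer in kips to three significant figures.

119 kips

Per bolt r_n = 1.5 l_c t F_u ≤ 3.0 d t F_u; upper limit = 3.0 × 0.5 × 0.625 × 65 = 60.94 kips.
Edge bolt: l_c = 1.25 − 0.5625/2 = 0.9688 in → 1.5 × 0.9688 × 0.625 × 65 = 59.03 → r_n = 59.03 kips.
Interior bolts: l_c = 1.375 − 0.5625 = 0.8125 in → 1.5 × 0.8125 × 0.625 × 65 = 49.51 → r_n = 49.51 kips.
R_n = 1 × 59.03 + 2 × 49.51 = 158.1 kips.
Design strength φR_n = 0.75 × 158.1 = 119 kips.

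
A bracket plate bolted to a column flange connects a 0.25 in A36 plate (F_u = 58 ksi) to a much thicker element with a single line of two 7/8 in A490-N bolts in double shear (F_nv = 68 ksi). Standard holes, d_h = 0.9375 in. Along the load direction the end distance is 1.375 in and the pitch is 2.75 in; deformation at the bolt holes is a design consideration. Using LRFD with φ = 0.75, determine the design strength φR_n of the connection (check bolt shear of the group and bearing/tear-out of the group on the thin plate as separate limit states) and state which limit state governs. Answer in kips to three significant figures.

Bolt shear: A_b = π·0.875²/4 = 0.6013 in²; R_n = 68 × 0.6013 × 2 × 2 = 163.6 kips → 0.75 × 163.6 = 123 kips.
Bearing (1.2 l_c t F_u ≤ 2.4 d t F_u): upper limit = 2.4·0.875·0.25·58 = 30.45 kips.
  Edge l_c = 1.375 − 0.9375/2 = 0.9062 → r_n = 15.77 kips; interior l_c = 2.75 − 0.9375 = 1.812 → r_n = 30.45 kips.
  R_n,bearing = 1·15.77 + 1·30.45 = 46.22 kips → 0.75 × 46.22 = 34.7 kips.
Bearing governs: 34.7 kips.

34.7 kips (bearing governs)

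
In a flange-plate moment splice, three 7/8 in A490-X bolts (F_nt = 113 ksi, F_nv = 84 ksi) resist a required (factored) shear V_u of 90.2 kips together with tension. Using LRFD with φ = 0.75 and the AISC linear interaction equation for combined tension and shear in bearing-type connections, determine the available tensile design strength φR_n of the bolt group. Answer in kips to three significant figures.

77.4 kips

A_b = π·0.875²/4 = 0.6013 in²; f_rv = 90.2 / (3 × 0.6013) = 50 ksi.
F'_nt = 1.3 F_nt − (F_nt / φF_nv) f_rv = 1.3·113 − (113/(0.75·84))·50 = 57.22 ksi, capped at F_nt → F'_nt = 57.22 ksi.
R_n = F'_nt · A_b · n = 57.22 × 0.6013 × 3 = 103.2 kips.
Design strength φR_n = 0.75 × 103.2 = 77.4 kips.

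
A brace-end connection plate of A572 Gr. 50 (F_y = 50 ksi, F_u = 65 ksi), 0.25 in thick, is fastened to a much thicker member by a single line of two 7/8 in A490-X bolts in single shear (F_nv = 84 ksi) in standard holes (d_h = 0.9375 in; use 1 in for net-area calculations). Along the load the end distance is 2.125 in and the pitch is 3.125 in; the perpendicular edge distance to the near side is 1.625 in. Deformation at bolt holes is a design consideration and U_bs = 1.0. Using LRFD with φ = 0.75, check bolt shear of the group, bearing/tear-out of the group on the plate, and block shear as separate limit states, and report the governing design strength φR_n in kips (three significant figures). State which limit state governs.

41.1 kips (block shear governs)

Bolt shear: A_b = π·0.875²/4 = 0.6013 in²; R_n = 84 × 0.6013 × 2 × 1 = 101 kips → 0.75 × 101 = 75.8 kips.
Bearing: edge l_c = 1.656, r_n = 32.3 kips; interior l_c = 2.188, r_n = 34.12 kips; R_n = 32.3 + 1·34.12 = 66.42 kips → 49.8 kips.
Block shear: A_gv = 1.312, A_nv = 0.9375, A_nt = 0.2812 in²; R_n = min(0.6F_uA_nv, 0.6F_yA_gv) + U_bs·F_u·A_nt = 54.84 kips → 41.1 kips.
Block shear governs: 41.1 kips.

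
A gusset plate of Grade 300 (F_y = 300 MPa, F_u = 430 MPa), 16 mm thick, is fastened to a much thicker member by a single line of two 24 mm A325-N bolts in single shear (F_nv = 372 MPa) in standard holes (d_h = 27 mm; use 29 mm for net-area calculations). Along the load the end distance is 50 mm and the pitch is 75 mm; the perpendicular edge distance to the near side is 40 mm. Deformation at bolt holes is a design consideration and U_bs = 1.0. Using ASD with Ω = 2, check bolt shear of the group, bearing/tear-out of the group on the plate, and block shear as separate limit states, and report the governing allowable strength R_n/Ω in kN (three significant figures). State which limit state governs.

Bolt shear: A_b = π·24²/4 = 452.4 mm²; R_n = 372 × 452.4 × 2 × 1 / 1000 = 336.6 kN → 336.6 / 2 = 168 kN.
Bearing: edge l_c = 36.5, r_n = 301.3 kN; interior l_c = 48, r_n = 396.3 kN; R_n = 301.3 + 1·396.3 = 697.6 kN → 349 kN.
Block shear: A_gv = 2000, A_nv = 1304, A_nt = 408 mm²; R_n = min(0.6F_uA_nv, 0.6F_yA_gv) + U_bs·F_u·A_nt = 511.9 kN → 256 kN.
Bolt shear governs: 168 kN.

168 kN (bolt shear governs)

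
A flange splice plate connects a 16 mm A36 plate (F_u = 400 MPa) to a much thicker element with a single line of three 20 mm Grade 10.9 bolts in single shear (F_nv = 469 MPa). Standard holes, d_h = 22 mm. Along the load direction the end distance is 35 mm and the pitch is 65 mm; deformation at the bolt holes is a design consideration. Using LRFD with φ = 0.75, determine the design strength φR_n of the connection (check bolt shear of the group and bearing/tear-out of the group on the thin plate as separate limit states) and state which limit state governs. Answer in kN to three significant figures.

332 kN (bolt shear governs)

Bolt shear: A_b = π·20²/4 = 314.2 mm²; R_n = 469 × 314.2 × 3 × 1 / 1000 = 442 kN → 0.75 × 442 = 332 kN.
Bearing (1.2 l_c t F_u ≤ 2.4 d t F_u): upper limit = 2.4·20·16·400 / 1000 = 307.2 kN.
  Edge l_c = 35 − 22/2 = 24 → r_n = 184.3 kN; interior l_c = 65 − 22 = 43 → r_n = 307.2 kN.
  R_n,bearing = 1·184.3 + 2·307.2 = 798.7 kN → 0.75 × 798.7 = 599 kN.
Bolt shear governs: 332 kN.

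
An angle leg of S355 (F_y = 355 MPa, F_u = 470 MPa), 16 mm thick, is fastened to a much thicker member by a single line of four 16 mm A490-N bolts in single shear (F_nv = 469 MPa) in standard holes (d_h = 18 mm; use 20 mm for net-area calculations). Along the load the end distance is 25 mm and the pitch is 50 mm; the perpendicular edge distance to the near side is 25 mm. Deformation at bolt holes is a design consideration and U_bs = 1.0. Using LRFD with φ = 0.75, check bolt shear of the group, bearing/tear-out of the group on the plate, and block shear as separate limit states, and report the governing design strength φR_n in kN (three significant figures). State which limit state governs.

Bolt shear: A_b = π·16²/4 = 201.1 mm²; R_n = 469 × 201.1 × 4 × 1 / 1000 = 377.2 kN → 0.75 × 377.2 = 283 kN.
Bearing: edge l_c = 16, r_n = 144.4 kN; interior l_c = 32, r_n = 288.8 kN; R_n = 144.4 + 3·288.8 = 1011 kN → 758 kN.
Block shear: A_gv = 2800, A_nv = 1680, A_nt = 240 mm²; R_n = min(0.6F_uA_nv, 0.6F_yA_gv) + U_bs·F_u·A_nt = 586.6 kN → 440 kN.
Bolt shear governs: 283 kN.

283 kN (bolt shear governs)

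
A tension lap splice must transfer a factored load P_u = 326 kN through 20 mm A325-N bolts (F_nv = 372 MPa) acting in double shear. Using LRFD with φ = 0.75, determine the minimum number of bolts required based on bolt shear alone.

2 bolts

A_b = π·20²/4 = 314.2 mm².
Per-bolt design strength φR_n = 0.75 × 372 × 314.2 × 2 / 1000 = 175.3 kN.
n ≥ 326 / 175.3 = 1.86 → use 2 bolts.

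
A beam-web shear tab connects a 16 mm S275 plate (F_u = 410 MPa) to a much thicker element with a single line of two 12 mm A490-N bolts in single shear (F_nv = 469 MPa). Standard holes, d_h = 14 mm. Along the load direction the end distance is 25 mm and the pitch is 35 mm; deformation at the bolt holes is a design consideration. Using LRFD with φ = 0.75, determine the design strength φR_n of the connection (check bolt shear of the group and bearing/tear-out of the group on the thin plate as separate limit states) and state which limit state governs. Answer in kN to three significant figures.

Bolt shear: A_b = π·12²/4 = 113.1 mm²; R_n = 469 × 113.1 × 2 × 1 / 1000 = 106.1 kN → 0.75 × 106.1 = 79.6 kN.
Bearing (1.2 l_c t F_u ≤ 2.4 d t F_u): upper limit = 2.4·12·16·410 / 1000 = 188.9 kN.
  Edge l_c = 25 − 14/2 = 18 → r_n = 141.7 kN; interior l_c = 35 − 14 = 21 → r_n = 165.3 kN.
  R_n,bearing = 1·141.7 + 1·165.3 = 307 kN → 0.75 × 307 = 230 kN.
Bolt shear governs: 79.6 kN.

79.6 kN (bolt shear governs)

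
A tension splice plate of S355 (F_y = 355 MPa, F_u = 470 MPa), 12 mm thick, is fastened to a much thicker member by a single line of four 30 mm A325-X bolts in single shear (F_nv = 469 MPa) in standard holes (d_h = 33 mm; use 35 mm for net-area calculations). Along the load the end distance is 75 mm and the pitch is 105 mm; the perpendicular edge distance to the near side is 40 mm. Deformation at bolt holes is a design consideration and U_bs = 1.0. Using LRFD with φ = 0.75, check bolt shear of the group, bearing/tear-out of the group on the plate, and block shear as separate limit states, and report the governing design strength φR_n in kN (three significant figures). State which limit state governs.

Bolt shear: A_b = π·30²/4 = 706.9 mm²; R_n = 469 × 706.9 × 4 × 1 / 1000 = 1326 kN → 0.75 × 1326 = 995 kN.
Bearing: edge l_c = 58.5, r_n = 395.9 kN; interior l_c = 72, r_n = 406.1 kN; R_n = 395.9 + 3·406.1 = 1614 kN → 1210 kN.
Block shear: A_gv = 4680, A_nv = 3210, A_nt = 270 mm²; R_n = min(0.6F_uA_nv, 0.6F_yA_gv) + U_bs·F_u·A_nt = 1032 kN → 774 kN.
Block shear governs: 774 kN.

774 kN (block shear governs)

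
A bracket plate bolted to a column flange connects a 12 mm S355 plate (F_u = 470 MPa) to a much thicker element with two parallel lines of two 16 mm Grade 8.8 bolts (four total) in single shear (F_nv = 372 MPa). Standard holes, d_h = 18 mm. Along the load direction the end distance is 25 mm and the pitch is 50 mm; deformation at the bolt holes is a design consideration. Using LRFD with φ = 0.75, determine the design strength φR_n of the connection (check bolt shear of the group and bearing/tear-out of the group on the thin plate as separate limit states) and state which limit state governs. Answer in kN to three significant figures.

224 kN (bolt shear governs)

Bolt shear: A_b = π·16²/4 = 201.1 mm²; R_n = 372 × 201.1 × 4 × 1 / 1000 = 299.2 kN → 0.75 × 299.2 = 224 kN.
Bearing (1.2 l_c t F_u ≤ 2.4 d t F_u): upper limit = 2.4·16·12·470 / 1000 = 216.6 kN.
  Edge l_c = 25 − 18/2 = 16 → r_n = 108.3 kN; interior l_c = 50 − 18 = 32 → r_n = 216.6 kN.
  R_n,bearing = 2·108.3 + 2·216.6 = 649.7 kN → 0.75 × 649.7 = 487 kN.
Bolt shear governs: 224 kN.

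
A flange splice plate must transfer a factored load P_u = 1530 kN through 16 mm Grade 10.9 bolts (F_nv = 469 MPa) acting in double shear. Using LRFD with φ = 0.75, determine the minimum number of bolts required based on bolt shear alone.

11 bolts

A_b = π·16²/4 = 201.1 mm².
Per-bolt design strength φR_n = 0.75 × 469 × 201.1 × 2 / 1000 = 141.4 kN.
n ≥ 1530 / 141.4 = 10.82 → use 11 bolts.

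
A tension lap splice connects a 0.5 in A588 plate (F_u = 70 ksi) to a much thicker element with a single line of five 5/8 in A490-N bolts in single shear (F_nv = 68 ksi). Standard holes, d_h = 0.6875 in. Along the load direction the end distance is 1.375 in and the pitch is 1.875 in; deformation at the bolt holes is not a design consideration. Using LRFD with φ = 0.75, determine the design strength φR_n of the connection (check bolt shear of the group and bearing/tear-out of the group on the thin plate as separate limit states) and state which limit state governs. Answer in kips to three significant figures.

Bolt shear: A_b = π·0.625²/4 = 0.3068 in²; R_n = 68 × 0.3068 × 5 × 1 = 104.3 kips → 0.75 × 104.3 = 78.2 kips.
Bearing (1.5 l_c t F_u ≤ 3.0 d t F_u): upper limit = 3.0·0.625·0.5·70 = 65.62 kips.
  Edge l_c = 1.375 − 0.6875/2 = 1.031 → r_n = 54.14 kips; interior l_c = 1.875 − 0.6875 = 1.188 → r_n = 62.34 kips.
  R_n,bearing = 1·54.14 + 4·62.34 = 303.5 kips → 0.75 × 303.5 = 228 kips.
Bolt shear governs: 78.2 kips.

78.2 kips (bolt shear governs)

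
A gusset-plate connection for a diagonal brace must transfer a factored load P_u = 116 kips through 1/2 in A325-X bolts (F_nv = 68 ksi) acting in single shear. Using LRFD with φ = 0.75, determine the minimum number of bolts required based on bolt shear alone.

12 bolts

A_b = π·0.5²/4 = 0.1963 in².
Per-bolt design strength φR_n = 0.75 × 68 × 0.1963 × 1 = 10.01 kips.
n ≥ 116 / 10.01 = 11.58 → use 12 bolts.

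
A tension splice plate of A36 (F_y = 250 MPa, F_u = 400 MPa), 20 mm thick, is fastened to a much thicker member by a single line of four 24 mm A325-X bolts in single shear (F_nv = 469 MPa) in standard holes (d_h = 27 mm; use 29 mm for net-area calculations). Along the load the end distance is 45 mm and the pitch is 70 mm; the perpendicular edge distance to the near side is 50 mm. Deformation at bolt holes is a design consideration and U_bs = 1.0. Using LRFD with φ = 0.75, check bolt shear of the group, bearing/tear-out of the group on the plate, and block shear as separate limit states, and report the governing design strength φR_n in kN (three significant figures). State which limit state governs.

637 kN (bolt shear governs)

Bolt shear: A_b = π·24²/4 = 452.4 mm²; R_n = 469 × 452.4 × 4 × 1 / 1000 = 848.7 kN → 0.75 × 848.7 = 637 kN.
Bearing: edge l_c = 31.5, r_n = 302.4 kN; interior l_c = 43, r_n = 412.8 kN; R_n = 302.4 + 3·412.8 = 1541 kN → 1160 kN.
Block shear: A_gv = 5100, A_nv = 3070, A_nt = 710 mm²; R_n = min(0.6F_uA_nv, 0.6F_yA_gv) + U_bs·F_u·A_nt = 1021 kN → 766 kN.
Bolt shear governs: 637 kN.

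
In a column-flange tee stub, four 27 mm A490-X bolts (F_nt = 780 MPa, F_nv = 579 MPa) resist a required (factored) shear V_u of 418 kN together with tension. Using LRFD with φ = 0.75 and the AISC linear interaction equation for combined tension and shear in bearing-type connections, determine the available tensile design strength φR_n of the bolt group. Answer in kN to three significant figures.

1180 kN

A_b = π·27²/4 = 572.6 mm²; f_rv = 418 × 1000 / (4 × 572.6) = 182.5 MPa.
F'_nt = 1.3 F_nt − (F_nt / φF_nv) f_rv = 1.3·780 − (780/(0.75·579))·182.5 = 686.2 MPa, capped at F_nt → F'_nt = 686.2 MPa.
R_n = F'_nt · A_b · n = 686.2 × 572.6 × 4 / 1000 = 1571 kN.
Design strength φR_n = 0.75 × 1571 = 1180 kN.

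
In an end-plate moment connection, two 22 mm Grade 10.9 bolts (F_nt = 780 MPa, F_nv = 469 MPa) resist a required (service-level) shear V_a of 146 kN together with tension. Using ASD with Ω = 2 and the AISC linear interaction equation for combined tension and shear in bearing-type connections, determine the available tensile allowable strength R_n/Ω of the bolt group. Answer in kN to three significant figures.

143 kN

A_b = π·22²/4 = 380.1 mm²; f_rv = 146 × 1000 / (2 × 380.1) = 192 MPa.
F'_nt = 1.3 F_nt − (Ω F_nt / F_nv) f_rv = 1.3·780 − (2·780/469)·192 = 375.2 MPa, capped at F_nt → F'_nt = 375.2 MPa.
R_n = F'_nt · A_b · n = 375.2 × 380.1 × 2 / 1000 = 285.3 kN.
Allowable strength R_n/Ω = 285.3 / 2 = 143 kN.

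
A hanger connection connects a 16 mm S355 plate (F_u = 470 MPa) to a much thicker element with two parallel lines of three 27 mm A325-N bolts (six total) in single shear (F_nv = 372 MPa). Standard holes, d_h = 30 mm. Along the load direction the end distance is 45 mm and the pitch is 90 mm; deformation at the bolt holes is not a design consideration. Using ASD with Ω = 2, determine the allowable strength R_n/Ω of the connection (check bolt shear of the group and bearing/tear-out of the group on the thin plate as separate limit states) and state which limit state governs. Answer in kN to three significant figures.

Bolt shear: A_b = π·27²/4 = 572.6 mm²; R_n = 372 × 572.6 × 6 × 1 / 1000 = 1278 kN → 1278 / 2 = 639 kN.
Bearing (1.5 l_c t F_u ≤ 3.0 d t F_u): upper limit = 3.0·27·16·470 / 1000 = 609.1 kN.
  Edge l_c = 45 − 30/2 = 30 → r_n = 338.4 kN; interior l_c = 90 − 30 = 60 → r_n = 609.1 kN.
  R_n,bearing = 2·338.4 + 4·609.1 = 3113 kN → 3113 / 2 = 1560 kN.
Bolt shear governs: 639 kN.

639 kN (bolt shear governs)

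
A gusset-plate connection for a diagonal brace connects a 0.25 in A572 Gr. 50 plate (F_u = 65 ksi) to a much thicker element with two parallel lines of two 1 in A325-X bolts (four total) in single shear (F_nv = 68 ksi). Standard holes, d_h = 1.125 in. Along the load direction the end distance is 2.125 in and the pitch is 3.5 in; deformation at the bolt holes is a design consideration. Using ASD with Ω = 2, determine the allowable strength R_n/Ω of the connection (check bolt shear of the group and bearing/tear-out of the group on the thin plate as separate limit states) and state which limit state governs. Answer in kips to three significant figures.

69.5 kips (bearing governs)

Bolt shear: A_b = π·1²/4 = 0.7854 in²; R_n = 68 × 0.7854 × 4 × 1 = 213.6 kips → 213.6 / 2 = 107 kips.
Bearing (1.2 l_c t F_u ≤ 2.4 d t F_u): upper limit = 2.4·1·0.25·65 = 39 kips.
  Edge l_c = 2.125 − 1.125/2 = 1.562 → r_n = 30.47 kips; interior l_c = 3.5 − 1.125 = 2.375 → r_n = 39 kips.
  R_n,bearing = 2·30.47 + 2·39 = 138.9 kips → 138.9 / 2 = 69.5 kips.
Bearing governs: 69.5 kips.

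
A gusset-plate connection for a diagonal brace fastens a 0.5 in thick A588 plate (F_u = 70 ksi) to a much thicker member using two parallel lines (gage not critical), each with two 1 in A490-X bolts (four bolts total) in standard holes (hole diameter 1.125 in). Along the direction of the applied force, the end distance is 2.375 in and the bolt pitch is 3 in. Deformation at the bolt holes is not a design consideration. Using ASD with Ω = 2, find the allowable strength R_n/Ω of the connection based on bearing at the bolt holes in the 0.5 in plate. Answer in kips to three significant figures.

194 kips

Per bolt r_n = 1.5 l_c t F_u ≤ 3.0 d t F_u; upper limit = 3.0 × 1 × 0.5 × 70 = 105 kips.
Edge bolt: l_c = 2.375 − 1.125/2 = 1.812 in → 1.5 × 1.812 × 0.5 × 70 = 95.16 → r_n = 95.16 kips.
Interior bolts: l_c = 3 − 1.125 = 1.875 in → 1.5 × 1.875 × 0.5 × 70 = 98.44 → r_n = 98.44 kips.
R_n = 2 × 95.16 + 2 × 98.44 = 387.2 kips.
Allowable strength R_n/Ω = 387.2 / 2 = 194 kips.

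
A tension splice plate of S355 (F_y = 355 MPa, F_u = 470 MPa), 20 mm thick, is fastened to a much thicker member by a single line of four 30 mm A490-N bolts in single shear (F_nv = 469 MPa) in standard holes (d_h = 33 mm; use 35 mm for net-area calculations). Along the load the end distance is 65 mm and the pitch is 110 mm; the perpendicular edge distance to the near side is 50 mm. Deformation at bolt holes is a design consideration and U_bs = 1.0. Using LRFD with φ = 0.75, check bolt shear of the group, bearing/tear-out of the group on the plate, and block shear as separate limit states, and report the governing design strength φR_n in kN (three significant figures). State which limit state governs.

Bolt shear: A_b = π·30²/4 = 706.9 mm²; R_n = 469 × 706.9 × 4 × 1 / 1000 = 1326 kN → 0.75 × 1326 = 995 kN.
Bearing: edge l_c = 48.5, r_n = 547.1 kN; interior l_c = 77, r_n = 676.8 kN; R_n = 547.1 + 3·676.8 = 2577 kN → 1930 kN.
Block shear: A_gv = 7900, A_nv = 5450, A_nt = 650 mm²; R_n = min(0.6F_uA_nv, 0.6F_yA_gv) + U_bs·F_u·A_nt = 1842 kN → 1380 kN.
Bolt shear governs: 995 kN.

995 kN (bolt shear governs)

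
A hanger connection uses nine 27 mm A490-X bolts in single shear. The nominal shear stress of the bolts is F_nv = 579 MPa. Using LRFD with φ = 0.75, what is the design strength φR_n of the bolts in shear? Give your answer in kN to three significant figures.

A_b = π × 27² / 4 = 572.6 mm².
R_n = F_nv · A_b · n · n_s = 579 × 572.6 × 9 × 1 / 1000 = 2984 kN.
Design strength φR_n = 0.75 × 2984 = 2240 kN.

2240 kN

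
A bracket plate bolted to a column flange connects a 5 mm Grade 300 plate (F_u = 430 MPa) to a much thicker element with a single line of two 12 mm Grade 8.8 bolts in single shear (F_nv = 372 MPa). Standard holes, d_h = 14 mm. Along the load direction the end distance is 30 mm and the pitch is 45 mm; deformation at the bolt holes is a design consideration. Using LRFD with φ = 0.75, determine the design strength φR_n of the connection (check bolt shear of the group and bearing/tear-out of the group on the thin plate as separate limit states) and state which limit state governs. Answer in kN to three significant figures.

Bolt shear: A_b = π·12²/4 = 113.1 mm²; R_n = 372 × 113.1 × 2 × 1 / 1000 = 84.14 kN → 0.75 × 84.14 = 63.1 kN.
Bearing (1.2 l_c t F_u ≤ 2.4 d t F_u): upper limit = 2.4·12·5·430 / 1000 = 61.92 kN.
  Edge l_c = 30 − 14/2 = 23 → r_n = 59.34 kN; interior l_c = 45 − 14 = 31 → r_n = 61.92 kN.
  R_n,bearing = 1·59.34 + 1·61.92 = 121.3 kN → 0.75 × 121.3 = 90.9 kN.
Bolt shear governs: 63.1 kN.

63.1 kN (bolt shear governs)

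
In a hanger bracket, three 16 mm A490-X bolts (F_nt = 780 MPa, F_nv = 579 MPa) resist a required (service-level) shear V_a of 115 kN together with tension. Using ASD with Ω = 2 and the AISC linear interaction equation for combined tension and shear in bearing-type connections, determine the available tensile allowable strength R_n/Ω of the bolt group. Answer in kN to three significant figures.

151 kN

A_b = π·16²/4 = 201.1 mm²; f_rv = 115 × 1000 / (3 × 201.1) = 190.7 MPa.
F'_nt = 1.3 F_nt − (Ω F_nt / F_nv) f_rv = 1.3·780 − (2·780/579)·190.7 = 500.3 MPa, capped at F_nt → F'_nt = 500.3 MPa.
R_n = F'_nt · A_b · n = 500.3 × 201.1 × 3 / 1000 = 301.8 kN.
Allowable strength R_n/Ω = 301.8 / 2 = 151 kN.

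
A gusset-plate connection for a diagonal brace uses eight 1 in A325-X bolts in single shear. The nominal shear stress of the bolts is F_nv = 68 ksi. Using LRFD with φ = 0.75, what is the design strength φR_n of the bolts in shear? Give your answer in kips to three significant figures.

A_b = π × 1² / 4 = 0.7854 in².
R_n = F_nv · A_b · n · n_s = 68 × 0.7854 × 8 × 1 = 427.3 kips.
Design strength φR_n = 0.75 × 427.3 = 320 kips.

320 kips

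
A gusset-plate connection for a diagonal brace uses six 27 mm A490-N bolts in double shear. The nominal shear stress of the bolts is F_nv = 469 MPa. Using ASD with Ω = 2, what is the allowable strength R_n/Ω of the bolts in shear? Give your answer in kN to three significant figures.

1610 kN

A_b = π × 27² / 4 = 572.6 mm².
R_n = F_nv · A_b · n · n_s = 469 × 572.6 × 6 × 2 / 1000 = 3222 kN.
Allowable strength R_n/Ω = 3222 / 2 = 1610 kN.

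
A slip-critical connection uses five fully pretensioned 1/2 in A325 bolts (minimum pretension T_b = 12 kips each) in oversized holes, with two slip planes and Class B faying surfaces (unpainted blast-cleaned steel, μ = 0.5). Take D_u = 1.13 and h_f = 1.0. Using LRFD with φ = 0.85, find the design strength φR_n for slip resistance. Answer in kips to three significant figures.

57.6 kips

R_n = μ · D_u · h_f · T_b · n_s · n_b = 0.5 × 1.13 × 1.0 × 12 × 2 × 5 = 67.8 kips.
Design strength φR_n = 0.85 × 67.8 = 57.6 kips.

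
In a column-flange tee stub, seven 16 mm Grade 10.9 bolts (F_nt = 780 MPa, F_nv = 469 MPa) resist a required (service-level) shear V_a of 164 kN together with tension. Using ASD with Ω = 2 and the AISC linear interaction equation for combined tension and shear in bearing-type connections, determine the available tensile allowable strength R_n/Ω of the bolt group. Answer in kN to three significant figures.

441 kN

A_b = π·16²/4 = 201.1 mm²; f_rv = 164 × 1000 / (7 × 201.1) = 116.5 MPa.
F'_nt = 1.3 F_nt − (Ω F_nt / F_nv) f_rv = 1.3·780 − (2·780/469)·116.5 = 626.4 MPa, capped at F_nt → F'_nt = 626.4 MPa.
R_n = F'_nt · A_b · n = 626.4 × 201.1 × 7 / 1000 = 881.6 kN.
Allowable strength R_n/Ω = 881.6 / 2 = 441 kN.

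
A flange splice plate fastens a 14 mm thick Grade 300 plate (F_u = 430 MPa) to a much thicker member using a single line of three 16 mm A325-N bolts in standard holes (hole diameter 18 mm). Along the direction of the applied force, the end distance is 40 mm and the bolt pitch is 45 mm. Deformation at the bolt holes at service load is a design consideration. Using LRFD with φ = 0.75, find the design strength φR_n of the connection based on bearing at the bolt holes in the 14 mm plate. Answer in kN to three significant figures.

Per bolt r_n = 1.2 l_c t F_u ≤ 2.4 d t F_u; upper limit = 2.4 × 16 × 14 × 430 / 1000 = 231.2 kN.
Edge bolt: l_c = 40 − 18/2 = 31 mm → 1.2 × 31 × 14 × 430 / 1000 = 223.9 → r_n = 223.9 kN.
Interior bolts: l_c = 45 − 18 = 27 mm → 1.2 × 27 × 14 × 430 / 1000 = 195 → r_n = 195 kN.
R_n = 1 × 223.9 + 2 × 195 = 614 kN.
Design strength φR_n = 0.75 × 614 = 461 kN.

461 kN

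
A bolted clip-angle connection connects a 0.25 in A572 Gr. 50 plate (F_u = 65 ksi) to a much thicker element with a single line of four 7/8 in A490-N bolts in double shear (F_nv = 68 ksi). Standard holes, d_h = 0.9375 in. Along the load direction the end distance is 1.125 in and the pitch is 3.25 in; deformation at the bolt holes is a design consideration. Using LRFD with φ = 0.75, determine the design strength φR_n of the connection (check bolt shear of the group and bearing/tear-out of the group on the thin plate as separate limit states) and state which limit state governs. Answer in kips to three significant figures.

86.4 kips (bearing governs)

Bolt shear: A_b = π·0.875²/4 = 0.6013 in²; R_n = 68 × 0.6013 × 4 × 2 = 327.1 kips → 0.75 × 327.1 = 245 kips.
Bearing (1.2 l_c t F_u ≤ 2.4 d t F_u): upper limit = 2.4·0.875·0.25·65 = 34.12 kips.
  Edge l_c = 1.125 − 0.9375/2 = 0.6562 → r_n = 12.8 kips; interior l_c = 3.25 − 0.9375 = 2.312 → r_n = 34.12 kips.
  R_n,bearing = 1·12.8 + 3·34.12 = 115.2 kips → 0.75 × 115.2 = 86.4 kips.
Bearing governs: 86.4 kips.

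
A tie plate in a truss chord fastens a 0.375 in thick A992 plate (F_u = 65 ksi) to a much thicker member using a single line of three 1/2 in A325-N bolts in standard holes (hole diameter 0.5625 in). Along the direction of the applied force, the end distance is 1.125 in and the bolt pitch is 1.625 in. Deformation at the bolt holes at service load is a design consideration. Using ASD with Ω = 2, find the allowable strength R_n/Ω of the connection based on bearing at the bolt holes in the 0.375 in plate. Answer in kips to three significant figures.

Per bolt r_n = 1.2 l_c t F_u ≤ 2.4 d t F_u; upper limit = 2.4 × 0.5 × 0.375 × 65 = 29.25 kips.
Edge bolt: l_c = 1.125 − 0.5625/2 = 0.8438 in → 1.2 × 0.8438 × 0.375 × 65 = 24.68 → r_n = 24.68 kips.
Interior bolts: l_c = 1.625 − 0.5625 = 1.062 in → 1.2 × 1.062 × 0.375 × 65 = 31.08 → r_n = 29.25 kips.
R_n = 1 × 24.68 + 2 × 29.25 = 83.18 kips.
Allowable strength R_n/Ω = 83.18 / 2 = 41.6 kips.

41.6 kips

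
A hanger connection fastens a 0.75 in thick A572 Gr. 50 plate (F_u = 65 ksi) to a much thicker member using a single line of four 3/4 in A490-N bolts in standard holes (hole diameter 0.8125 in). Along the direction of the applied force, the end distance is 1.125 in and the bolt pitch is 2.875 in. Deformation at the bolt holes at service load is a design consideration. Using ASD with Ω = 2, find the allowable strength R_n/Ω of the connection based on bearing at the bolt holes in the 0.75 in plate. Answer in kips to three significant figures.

153 kips

Per bolt r_n = 1.2 l_c t F_u ≤ 2.4 d t F_u; upper limit = 2.4 × 0.75 × 0.75 × 65 = 87.75 kips.
Edge bolt: l_c = 1.125 − 0.8125/2 = 0.7188 in → 1.2 × 0.7188 × 0.75 × 65 = 42.05 → r_n = 42.05 kips.
Interior bolts: l_c = 2.875 − 0.8125 = 2.062 in → 1.2 × 2.062 × 0.75 × 65 = 120.7 → r_n = 87.75 kips.
R_n = 1 × 42.05 + 3 × 87.75 = 305.3 kips.
Allowable strength R_n/Ω = 305.3 / 2 = 153 kips.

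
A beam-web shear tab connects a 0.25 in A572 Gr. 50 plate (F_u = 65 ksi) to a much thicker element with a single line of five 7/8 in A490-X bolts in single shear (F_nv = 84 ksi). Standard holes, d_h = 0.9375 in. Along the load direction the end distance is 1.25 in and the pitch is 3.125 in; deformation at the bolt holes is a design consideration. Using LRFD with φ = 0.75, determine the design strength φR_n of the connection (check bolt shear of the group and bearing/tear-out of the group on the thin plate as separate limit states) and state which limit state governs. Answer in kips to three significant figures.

114 kips (bearing governs)

Bolt shear: A_b = π·0.875²/4 = 0.6013 in²; R_n = 84 × 0.6013 × 5 × 1 = 252.6 kips → 0.75 × 252.6 = 189 kips.
Bearing (1.2 l_c t F_u ≤ 2.4 d t F_u): upper limit = 2.4·0.875·0.25·65 = 34.12 kips.
  Edge l_c = 1.25 − 0.9375/2 = 0.7812 → r_n = 15.23 kips; interior l_c = 3.125 − 0.9375 = 2.188 → r_n = 34.12 kips.
  R_n,bearing = 1·15.23 + 4·34.12 = 151.7 kips → 0.75 × 151.7 = 114 kips.
Bearing governs: 114 kips.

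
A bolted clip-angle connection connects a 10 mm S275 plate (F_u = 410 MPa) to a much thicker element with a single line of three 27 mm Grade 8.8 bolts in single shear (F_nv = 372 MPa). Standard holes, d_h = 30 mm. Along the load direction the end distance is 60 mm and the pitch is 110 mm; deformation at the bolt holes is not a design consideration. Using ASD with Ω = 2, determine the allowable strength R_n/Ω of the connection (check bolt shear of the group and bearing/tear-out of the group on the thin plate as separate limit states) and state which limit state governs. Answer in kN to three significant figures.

Bolt shear: A_b = π·27²/4 = 572.6 mm²; R_n = 372 × 572.6 × 3 × 1 / 1000 = 639 kN → 639 / 2 = 319 kN.
Bearing (1.5 l_c t F_u ≤ 3.0 d t F_u): upper limit = 3.0·27·10·410 / 1000 = 332.1 kN.
  Edge l_c = 60 − 30/2 = 45 → r_n = 276.8 kN; interior l_c = 110 − 30 = 80 → r_n = 332.1 kN.
  R_n,bearing = 1·276.8 + 2·332.1 = 941 kN → 941 / 2 = 470 kN.
Bolt shear governs: 319 kN.

319 kN (bolt shear governs)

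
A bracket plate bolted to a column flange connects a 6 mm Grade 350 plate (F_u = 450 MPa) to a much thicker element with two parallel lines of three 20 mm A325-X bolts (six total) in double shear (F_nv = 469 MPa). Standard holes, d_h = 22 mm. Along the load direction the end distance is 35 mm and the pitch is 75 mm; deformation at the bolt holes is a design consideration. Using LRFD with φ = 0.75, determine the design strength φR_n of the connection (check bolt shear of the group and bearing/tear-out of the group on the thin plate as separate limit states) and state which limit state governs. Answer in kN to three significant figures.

505 kN (bearing governs)

Bolt shear: A_b = π·20²/4 = 314.2 mm²; R_n = 469 × 314.2 × 6 × 2 / 1000 = 1768 kN → 0.75 × 1768 = 1330 kN.
Bearing (1.2 l_c t F_u ≤ 2.4 d t F_u): upper limit = 2.4·20·6·450 / 1000 = 129.6 kN.
  Edge l_c = 35 − 22/2 = 24 → r_n = 77.76 kN; interior l_c = 75 − 22 = 53 → r_n = 129.6 kN.
  R_n,bearing = 2·77.76 + 4·129.6 = 673.9 kN → 0.75 × 673.9 = 505 kN.
Bearing governs: 505 kN.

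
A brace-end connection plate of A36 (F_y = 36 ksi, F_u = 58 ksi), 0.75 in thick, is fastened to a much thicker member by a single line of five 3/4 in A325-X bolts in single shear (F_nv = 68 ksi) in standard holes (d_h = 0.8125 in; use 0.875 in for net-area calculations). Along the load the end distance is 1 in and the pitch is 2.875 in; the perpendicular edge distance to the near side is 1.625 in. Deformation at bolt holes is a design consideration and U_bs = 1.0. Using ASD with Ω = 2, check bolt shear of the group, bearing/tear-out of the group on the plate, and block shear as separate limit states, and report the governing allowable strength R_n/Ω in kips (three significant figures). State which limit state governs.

75.1 kips (bolt shear governs)

Bolt shear: A_b = π·0.75²/4 = 0.4418 in²; R_n = 68 × 0.4418 × 5 × 1 = 150.2 kips → 150.2 / 2 = 75.1 kips.
Bearing: edge l_c = 0.5938, r_n = 30.99 kips; interior l_c = 2.062, r_n = 78.3 kips; R_n = 30.99 + 4·78.3 = 344.2 kips → 172 kips.
Block shear: A_gv = 9.375, A_nv = 6.422, A_nt = 0.8906 in²; R_n = min(0.6F_uA_nv, 0.6F_yA_gv) + U_bs·F_u·A_nt = 254.2 kips → 127 kips.
Bolt shear governs: 75.1 kips.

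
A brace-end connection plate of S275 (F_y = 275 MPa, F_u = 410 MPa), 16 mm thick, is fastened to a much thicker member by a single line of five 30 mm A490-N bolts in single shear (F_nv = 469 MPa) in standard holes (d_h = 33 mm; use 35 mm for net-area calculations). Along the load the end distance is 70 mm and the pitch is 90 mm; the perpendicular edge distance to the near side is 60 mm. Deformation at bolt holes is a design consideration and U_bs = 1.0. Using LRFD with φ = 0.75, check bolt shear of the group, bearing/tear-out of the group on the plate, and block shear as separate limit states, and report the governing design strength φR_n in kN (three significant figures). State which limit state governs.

Bolt shear: A_b = π·30²/4 = 706.9 mm²; R_n = 469 × 706.9 × 5 × 1 / 1000 = 1658 kN → 0.75 × 1658 = 1240 kN.
Bearing: edge l_c = 53.5, r_n = 421.2 kN; interior l_c = 57, r_n = 448.7 kN; R_n = 421.2 + 4·448.7 = 2216 kN → 1660 kN.
Block shear: A_gv = 6880, A_nv = 4360, A_nt = 680 mm²; R_n = min(0.6F_uA_nv, 0.6F_yA_gv) + U_bs·F_u·A_nt = 1351 kN → 1010 kN.
Block shear governs: 1010 kN.

1010 kN (block shear governs)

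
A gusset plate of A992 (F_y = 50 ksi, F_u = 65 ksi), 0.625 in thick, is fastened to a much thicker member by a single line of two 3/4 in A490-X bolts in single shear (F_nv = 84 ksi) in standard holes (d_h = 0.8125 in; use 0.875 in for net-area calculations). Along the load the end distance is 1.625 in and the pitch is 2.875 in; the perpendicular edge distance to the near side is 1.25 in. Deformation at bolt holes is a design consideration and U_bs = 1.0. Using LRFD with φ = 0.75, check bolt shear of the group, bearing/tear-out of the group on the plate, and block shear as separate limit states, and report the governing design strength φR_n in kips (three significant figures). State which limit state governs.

55.7 kips (bolt shear governs)

Bolt shear: A_b = π·0.75²/4 = 0.4418 in²; R_n = 84 × 0.4418 × 2 × 1 = 74.22 kips → 0.75 × 74.22 = 55.7 kips.
Bearing: edge l_c = 1.219, r_n = 59.41 kips; interior l_c = 2.062, r_n = 73.12 kips; R_n = 59.41 + 1·73.12 = 132.5 kips → 99.4 kips.
Block shear: A_gv = 2.812, A_nv = 1.992, A_nt = 0.5078 in²; R_n = min(0.6F_uA_nv, 0.6F_yA_gv) + U_bs·F_u·A_nt = 110.7 kips → 83 kips.
Bolt shear governs: 55.7 kips.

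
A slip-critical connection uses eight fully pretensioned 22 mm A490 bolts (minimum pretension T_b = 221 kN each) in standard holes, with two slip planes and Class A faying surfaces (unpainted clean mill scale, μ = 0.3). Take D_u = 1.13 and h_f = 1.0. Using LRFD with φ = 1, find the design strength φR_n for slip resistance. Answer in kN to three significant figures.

R_n = μ · D_u · h_f · T_b · n_s · n_b = 0.3 × 1.13 × 1.0 × 221 × 2 × 8 = 1199 kN.
Design strength φR_n = 1 × 1199 = 1200 kN.

1200 kN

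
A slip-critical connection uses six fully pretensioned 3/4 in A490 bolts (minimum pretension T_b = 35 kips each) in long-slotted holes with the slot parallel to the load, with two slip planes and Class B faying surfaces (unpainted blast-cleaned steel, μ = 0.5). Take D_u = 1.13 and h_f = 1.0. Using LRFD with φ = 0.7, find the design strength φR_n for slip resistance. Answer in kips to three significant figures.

166 kips

R_n = μ · D_u · h_f · T_b · n_s · n_b = 0.5 × 1.13 × 1.0 × 35 × 2 × 6 = 237.3 kips.
Design strength φR_n = 0.7 × 237.3 = 166 kips.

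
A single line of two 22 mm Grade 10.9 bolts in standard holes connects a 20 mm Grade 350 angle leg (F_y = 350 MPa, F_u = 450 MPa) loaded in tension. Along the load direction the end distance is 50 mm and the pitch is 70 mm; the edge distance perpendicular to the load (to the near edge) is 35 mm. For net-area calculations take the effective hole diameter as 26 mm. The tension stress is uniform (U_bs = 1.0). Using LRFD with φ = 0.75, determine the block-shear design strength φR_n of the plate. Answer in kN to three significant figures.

477 kN

Shear plane L_v = 50 + 1·70 = 120 mm; A_gv = 120 × 20 = 2400 mm².
A_nv = (120 − 1.5·26) × 20 = 1620 mm².
A_nt = (35 − 0.5·26) × 20 = 440 mm².
0.6 F_u A_nv = 437.4 kN; 0.6 F_y A_gv = 504 kN → shear rupture governs the shear term.
R_n = 437.4 + 1.0 × 450 × 440 / 1000 = 635.4 kN.
Design strength φR_n = 0.75 × 635.4 = 477 kN.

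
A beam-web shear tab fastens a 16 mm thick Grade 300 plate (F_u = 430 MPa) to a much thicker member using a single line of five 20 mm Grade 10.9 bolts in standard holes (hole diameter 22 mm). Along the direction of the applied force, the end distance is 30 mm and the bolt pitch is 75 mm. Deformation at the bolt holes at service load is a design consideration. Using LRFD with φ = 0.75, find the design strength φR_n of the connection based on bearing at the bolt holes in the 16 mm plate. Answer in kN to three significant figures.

1110 kN

Per bolt r_n = 1.2 l_c t F_u ≤ 2.4 d t F_u; upper limit = 2.4 × 20 × 16 × 430 / 1000 = 330.2 kN.
Edge bolt: l_c = 30 − 22/2 = 19 mm → 1.2 × 19 × 16 × 430 / 1000 = 156.9 → r_n = 156.9 kN.
Interior bolts: l_c = 75 − 22 = 53 mm → 1.2 × 53 × 16 × 430 / 1000 = 437.6 → r_n = 330.2 kN.
R_n = 1 × 156.9 + 4 × 330.2 = 1478 kN.
Design strength φR_n = 0.75 × 1478 = 1110 kN.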